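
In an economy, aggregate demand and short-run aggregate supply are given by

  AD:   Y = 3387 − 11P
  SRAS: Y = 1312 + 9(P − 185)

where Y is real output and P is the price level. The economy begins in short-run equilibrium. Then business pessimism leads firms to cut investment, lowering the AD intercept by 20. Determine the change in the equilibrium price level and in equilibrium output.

ΔP = -1, ΔY = -9

This is a negative demand shock: AD shifts left.
New AD: Y = 3367 − 11P.
SRAS can be written Y = 9P − 353.
Set AD = SRAS: 3367 − 11P = 9P − 353, so 3720 = 20P and P = 186.
Y = 3367 − 11·186 = 1321.
Initially P = 187, Y = 1330, so ΔP = -1 and ΔY = -9.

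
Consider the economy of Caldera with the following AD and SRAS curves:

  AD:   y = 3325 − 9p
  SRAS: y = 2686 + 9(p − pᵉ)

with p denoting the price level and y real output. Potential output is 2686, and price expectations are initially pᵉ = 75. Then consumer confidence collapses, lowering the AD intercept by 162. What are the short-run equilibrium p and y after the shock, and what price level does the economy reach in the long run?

AD shifts left: new AD is y = 3163 − 9p. With pᵉ = 75, SRAS is y = 2011 + 9p.
Short run: 3163 − 9p = 2011 + 9p gives 1152 = 18p, so p = 64 and y = 3163 − 9·64 = 2587.
y = 2587 is below potential 2686; expectations adjust and SRAS shifts right until y = 2686.
Long run: on the new AD curve, 2686 = 3163 − 9p gives p = 53.

Short run: p = 64, y = 2587. Long run: p = 53.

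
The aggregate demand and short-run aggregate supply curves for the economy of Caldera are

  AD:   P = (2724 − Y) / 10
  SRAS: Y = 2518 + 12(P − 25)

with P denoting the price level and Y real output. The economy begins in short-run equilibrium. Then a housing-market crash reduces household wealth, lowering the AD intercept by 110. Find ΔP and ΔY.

ΔP = -5, ΔY = -60

This is a negative demand shock: AD shifts left.
New AD: Y = 2614 − 10P.
SRAS can be written Y = 2218 + 12P.
Set AD = SRAS: 2614 − 10P = 2218 + 12P, so 396 = 22P and P = 18.
Y = 2614 − 10·18 = 2434.
Initially P = 23, Y = 2494, so ΔP = -5 and ΔY = -60.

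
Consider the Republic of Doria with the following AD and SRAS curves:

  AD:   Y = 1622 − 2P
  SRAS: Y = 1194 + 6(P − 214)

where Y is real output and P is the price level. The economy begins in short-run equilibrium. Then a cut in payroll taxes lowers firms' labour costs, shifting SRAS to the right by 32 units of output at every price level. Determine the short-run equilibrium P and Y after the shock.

This is a positive supply shock: SRAS shifts right.
New SRAS: Y = 6P − 58.
Set AD = SRAS: 1622 − 2P = 6P − 58, so 1680 = 8P and P = 210.
Y = 1622 − 2·210 = 1202.

P = 210, Y = 1202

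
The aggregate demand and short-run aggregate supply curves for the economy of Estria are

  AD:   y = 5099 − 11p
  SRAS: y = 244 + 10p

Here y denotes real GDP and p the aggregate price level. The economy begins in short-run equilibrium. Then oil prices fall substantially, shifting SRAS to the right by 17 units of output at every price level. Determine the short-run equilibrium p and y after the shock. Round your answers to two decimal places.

This is a positive supply shock: SRAS shifts right.
New SRAS: y = 261 + 10p.
Set AD = SRAS: 5099 − 11p = 261 + 10p, so 4838 = 21p and p = 230.38.
Substituting into AD, y = 2564.81.

p = 230.38, y = 2564.81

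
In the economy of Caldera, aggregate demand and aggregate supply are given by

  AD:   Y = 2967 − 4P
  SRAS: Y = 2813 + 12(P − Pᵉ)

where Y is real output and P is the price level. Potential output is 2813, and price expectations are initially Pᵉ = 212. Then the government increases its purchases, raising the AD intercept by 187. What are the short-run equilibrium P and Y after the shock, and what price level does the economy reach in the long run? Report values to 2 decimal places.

AD shifts right: new AD is Y = 3154 − 4P. With Pᵉ = 212, SRAS is Y = 269 + 12P.
Short run: 3154 − 4P = 269 + 12P gives 2885 = 16P, so P = 180.31 and Y = 3154 − 4P = 2432.75.
Y = 2432.75 is below potential 2813; expectations adjust and SRAS shifts right until Y = 2813.
Long run: on the new AD curve, 2813 = 3154 − 4P gives P = 85.25.

Short run: P = 180.31, Y = 2432.75. Long run: P = 85.25.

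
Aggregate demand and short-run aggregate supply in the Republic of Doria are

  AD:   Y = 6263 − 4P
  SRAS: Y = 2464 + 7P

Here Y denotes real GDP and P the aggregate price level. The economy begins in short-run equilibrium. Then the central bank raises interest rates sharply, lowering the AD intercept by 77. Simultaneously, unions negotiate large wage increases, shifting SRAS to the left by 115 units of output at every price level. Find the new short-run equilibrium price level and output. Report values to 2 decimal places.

P = 348.82, Y = 4790.73

After both shocks: AD is Y = 6186 − 4P and SRAS is Y = 2349 + 7P.
Setting them equal: 3837 = 11P, so P = 348.82.
Substituting into AD, Y = 4790.73.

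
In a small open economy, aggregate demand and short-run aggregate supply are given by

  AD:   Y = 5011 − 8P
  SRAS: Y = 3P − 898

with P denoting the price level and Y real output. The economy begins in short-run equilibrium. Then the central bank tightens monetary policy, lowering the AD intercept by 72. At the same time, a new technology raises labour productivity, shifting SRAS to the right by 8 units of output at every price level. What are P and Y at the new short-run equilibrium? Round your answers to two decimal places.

After both shocks: AD is Y = 4939 − 8P and SRAS is Y = 3P − 890.
Setting them equal: 5829 = 11P, so P = 529.91.
Substituting into AD, Y = 699.73.

P = 529.91, Y = 699.73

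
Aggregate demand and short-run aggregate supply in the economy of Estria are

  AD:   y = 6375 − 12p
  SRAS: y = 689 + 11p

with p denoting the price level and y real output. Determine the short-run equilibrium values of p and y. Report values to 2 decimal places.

p = 247.22, y = 3408.39

Set AD = SRAS: 6375 − 12p = 689 + 11p, so 5686 = 23p and p = 247.22.
Substituting into AD, y = 6375 − 12p = 3408.39.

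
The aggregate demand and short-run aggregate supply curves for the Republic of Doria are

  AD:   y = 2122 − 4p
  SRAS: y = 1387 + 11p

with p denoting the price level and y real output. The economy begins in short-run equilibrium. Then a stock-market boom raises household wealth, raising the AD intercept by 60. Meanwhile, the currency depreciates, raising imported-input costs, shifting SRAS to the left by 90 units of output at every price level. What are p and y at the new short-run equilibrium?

p = 59, y = 1946

After both shocks: AD is y = 2182 − 4p and SRAS is y = 1297 + 11p.
Setting them equal: 885 = 15p, so p = 59.
y = 2182 − 4·59 = 1946.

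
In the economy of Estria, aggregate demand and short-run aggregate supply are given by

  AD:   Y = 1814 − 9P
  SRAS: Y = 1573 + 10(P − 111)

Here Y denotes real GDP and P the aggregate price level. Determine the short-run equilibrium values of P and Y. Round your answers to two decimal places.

Write SRAS as Y = 1573 + 10P − 1110 = 463 + 10P.
Set AD = SRAS: 1814 − 9P = 463 + 10P, so 1351 = 19P and P = 71.11.
Substituting into AD, Y = 1814 − 9P = 1174.05.

P = 71.11, Y = 1174.05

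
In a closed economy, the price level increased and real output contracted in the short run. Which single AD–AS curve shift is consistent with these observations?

P rose and Y fell. An AD shift moves P and Y in the same direction; an SRAS shift moves them in opposite directions.
Here P and Y moved in opposite directions, so the SRAS curve shifted.
Since Y fell, SRAS shifted left.

SRAS shifted left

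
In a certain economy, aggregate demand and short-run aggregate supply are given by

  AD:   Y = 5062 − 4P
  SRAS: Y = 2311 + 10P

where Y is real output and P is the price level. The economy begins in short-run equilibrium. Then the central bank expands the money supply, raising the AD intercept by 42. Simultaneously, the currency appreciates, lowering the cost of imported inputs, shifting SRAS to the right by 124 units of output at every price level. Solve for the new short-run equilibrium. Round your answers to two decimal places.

After both shocks: AD is Y = 5104 − 4P and SRAS is Y = 2435 + 10P.
Setting them equal: 2669 = 14P, so P = 190.64.
Substituting into AD, Y = 4341.43.

P = 190.64, Y = 4341.43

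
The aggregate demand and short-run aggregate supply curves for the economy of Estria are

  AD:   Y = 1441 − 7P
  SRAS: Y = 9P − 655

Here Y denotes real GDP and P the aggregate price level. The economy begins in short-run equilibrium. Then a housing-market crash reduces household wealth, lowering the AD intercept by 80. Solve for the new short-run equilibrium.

This is a negative demand shock: AD shifts left.
New AD: Y = 1361 − 7P.
Set AD = SRAS: 1361 − 7P = 9P − 655, so 2016 = 16P and P = 126.
Y = 1361 − 7·126 = 479.

P = 126, Y = 479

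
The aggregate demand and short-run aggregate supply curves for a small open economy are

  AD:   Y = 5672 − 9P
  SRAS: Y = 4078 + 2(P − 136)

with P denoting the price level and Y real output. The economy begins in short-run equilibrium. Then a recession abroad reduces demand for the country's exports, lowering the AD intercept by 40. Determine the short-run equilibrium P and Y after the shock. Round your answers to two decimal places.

This is a negative demand shock: AD shifts left.
New AD: Y = 5632 − 9P.
SRAS can be written Y = 3806 + 2P.
Set AD = SRAS: 5632 − 9P = 3806 + 2P, so 1826 = 11P and P = 166.00.
Substituting into AD, Y = 4138.00.

P = 166.00, Y = 4138.00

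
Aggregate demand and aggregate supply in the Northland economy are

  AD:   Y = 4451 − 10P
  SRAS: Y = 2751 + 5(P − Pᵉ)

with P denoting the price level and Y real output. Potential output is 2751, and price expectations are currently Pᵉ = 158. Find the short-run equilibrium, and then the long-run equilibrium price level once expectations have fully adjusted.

Short run: P = 166, Y = 2791. Long run: P = 170.

Short run: with Pᵉ = 158, SRAS is Y = 1961 + 5P. Setting AD = SRAS gives 2490 = 15P, so P = 166 and Y = 4451 − 10·166 = 2791.
Output 2791 is above potential 2751, so over time expected prices rise and SRAS shifts left until Y returns to 2751.
Long run: Y = 2751 on the AD curve gives 2751 = 4451 − 10P, so P = 170.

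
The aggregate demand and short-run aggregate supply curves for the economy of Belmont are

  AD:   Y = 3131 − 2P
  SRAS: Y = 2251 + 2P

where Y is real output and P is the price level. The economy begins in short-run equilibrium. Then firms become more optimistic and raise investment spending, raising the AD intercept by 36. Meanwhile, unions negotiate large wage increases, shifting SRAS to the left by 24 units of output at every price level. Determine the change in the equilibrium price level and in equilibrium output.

ΔP = +15, ΔY = +6

After both shocks: AD is Y = 3167 − 2P and SRAS is Y = 2227 + 2P.
Setting them equal: 940 = 4P, so P = 235.
Y = 3167 − 2·235 = 2697.
Initially P = 220, Y = 2691, so ΔP = +15 and ΔY = +6.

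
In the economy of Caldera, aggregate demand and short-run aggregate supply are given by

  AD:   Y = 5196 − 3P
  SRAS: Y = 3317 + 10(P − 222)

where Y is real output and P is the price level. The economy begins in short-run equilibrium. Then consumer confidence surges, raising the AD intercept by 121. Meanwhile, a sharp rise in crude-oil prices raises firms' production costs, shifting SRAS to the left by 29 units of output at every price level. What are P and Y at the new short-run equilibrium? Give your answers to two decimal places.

After both shocks: AD is Y = 5317 − 3P and SRAS is Y = 1068 + 10P.
Setting them equal: 4249 = 13P, so P = 326.85.
Substituting into AD, Y = 4336.46.

P = 326.85, Y = 4336.46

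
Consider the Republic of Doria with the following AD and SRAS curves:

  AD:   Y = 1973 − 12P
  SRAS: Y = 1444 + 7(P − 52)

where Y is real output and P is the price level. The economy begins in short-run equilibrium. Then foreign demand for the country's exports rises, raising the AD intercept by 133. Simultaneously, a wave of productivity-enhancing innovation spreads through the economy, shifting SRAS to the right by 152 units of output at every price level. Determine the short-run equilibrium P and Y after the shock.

P = 46, Y = 1554

After both shocks: AD is Y = 2106 − 12P and SRAS is Y = 1232 + 7P.
Setting them equal: 874 = 19P, so P = 46.
Y = 2106 − 12·46 = 1554.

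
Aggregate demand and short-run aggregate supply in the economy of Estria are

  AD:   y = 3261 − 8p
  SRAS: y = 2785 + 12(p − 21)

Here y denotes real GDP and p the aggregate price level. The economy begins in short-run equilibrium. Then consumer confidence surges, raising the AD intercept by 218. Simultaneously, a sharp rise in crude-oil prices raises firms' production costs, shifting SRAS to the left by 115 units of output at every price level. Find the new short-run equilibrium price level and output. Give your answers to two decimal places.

p = 53.05, y = 3054.60

After both shocks: AD is y = 3479 − 8p and SRAS is y = 2418 + 12p.
Setting them equal: 1061 = 20p, so p = 53.05.
Substituting into AD, y = 3054.60.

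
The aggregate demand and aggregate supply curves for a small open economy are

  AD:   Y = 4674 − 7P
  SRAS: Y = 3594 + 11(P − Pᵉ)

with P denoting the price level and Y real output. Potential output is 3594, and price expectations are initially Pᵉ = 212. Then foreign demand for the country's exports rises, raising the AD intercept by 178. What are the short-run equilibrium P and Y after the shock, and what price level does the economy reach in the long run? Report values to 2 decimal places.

Short run: P = 199.44, Y = 3455.89. Long run: P = 179.71.

AD shifts right: new AD is Y = 4852 − 7P. With Pᵉ = 212, SRAS is Y = 1262 + 11P.
Short run: 4852 − 7P = 1262 + 11P gives 3590 = 18P, so P = 199.44 and Y = 4852 − 7P = 3455.89.
Y = 3455.89 is below potential 3594; expectations adjust and SRAS shifts right until Y = 3594.
Long run: on the new AD curve, 3594 = 4852 − 7P gives P = 179.71.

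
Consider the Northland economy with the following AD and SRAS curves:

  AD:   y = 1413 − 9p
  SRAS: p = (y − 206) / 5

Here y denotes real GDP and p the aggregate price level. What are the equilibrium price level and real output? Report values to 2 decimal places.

p = 86.21, y = 637.07

Rearrange SRAS to y = 206 + 5p.
Set AD = SRAS: 1413 − 9p = 206 + 5p, so 1207 = 14p and p = 86.21.
Substituting into AD, y = 1413 − 9p = 637.07.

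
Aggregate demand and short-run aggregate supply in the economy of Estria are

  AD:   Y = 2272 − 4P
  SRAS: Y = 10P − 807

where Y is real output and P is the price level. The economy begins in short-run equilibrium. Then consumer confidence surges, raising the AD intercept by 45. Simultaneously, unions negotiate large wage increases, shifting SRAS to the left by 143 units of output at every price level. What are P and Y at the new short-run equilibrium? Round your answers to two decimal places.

After both shocks: AD is Y = 2317 − 4P and SRAS is Y = 10P − 950.
Setting them equal: 3267 = 14P, so P = 233.36.
Substituting into AD, Y = 1383.57.

P = 233.36, Y = 1383.57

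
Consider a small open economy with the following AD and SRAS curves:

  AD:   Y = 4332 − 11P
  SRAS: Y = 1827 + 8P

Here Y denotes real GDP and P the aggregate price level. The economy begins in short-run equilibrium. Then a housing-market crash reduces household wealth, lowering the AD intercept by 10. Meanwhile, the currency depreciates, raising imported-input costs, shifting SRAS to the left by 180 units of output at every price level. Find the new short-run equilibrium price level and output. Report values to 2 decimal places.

P = 140.79, Y = 2773.32

After both shocks: AD is Y = 4322 − 11P and SRAS is Y = 1647 + 8P.
Setting them equal: 2675 = 19P, so P = 140.79.
Substituting into AD, Y = 2773.32.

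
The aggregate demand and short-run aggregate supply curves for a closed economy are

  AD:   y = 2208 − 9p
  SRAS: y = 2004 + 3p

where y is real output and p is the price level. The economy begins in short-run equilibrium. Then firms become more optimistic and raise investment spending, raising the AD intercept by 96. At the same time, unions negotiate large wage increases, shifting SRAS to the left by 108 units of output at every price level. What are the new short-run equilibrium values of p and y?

p = 34, y = 1998

After both shocks: AD is y = 2304 − 9p and SRAS is y = 1896 + 3p.
Setting them equal: 408 = 12p, so p = 34.
y = 2304 − 9·34 = 1998.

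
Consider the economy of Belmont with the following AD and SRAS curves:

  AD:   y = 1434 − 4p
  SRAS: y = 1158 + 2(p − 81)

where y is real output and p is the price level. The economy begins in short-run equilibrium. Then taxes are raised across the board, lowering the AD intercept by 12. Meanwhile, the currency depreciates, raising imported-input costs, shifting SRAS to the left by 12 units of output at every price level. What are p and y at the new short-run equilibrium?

After both shocks: AD is y = 1422 − 4p and SRAS is y = 984 + 2p.
Setting them equal: 438 = 6p, so p = 73.
y = 1422 − 4·73 = 1130.

p = 73, y = 1130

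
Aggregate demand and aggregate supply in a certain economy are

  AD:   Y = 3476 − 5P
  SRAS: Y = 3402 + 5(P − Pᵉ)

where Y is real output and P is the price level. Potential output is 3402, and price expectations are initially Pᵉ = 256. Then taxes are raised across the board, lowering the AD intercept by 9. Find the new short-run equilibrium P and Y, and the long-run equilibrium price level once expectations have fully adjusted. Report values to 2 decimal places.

AD shifts left: new AD is Y = 3467 − 5P. With Pᵉ = 256, SRAS is Y = 2122 + 5P.
Short run: 3467 − 5P = 2122 + 5P gives 1345 = 10P, so P = 134.50 and Y = 3467 − 5P = 2794.50.
Y = 2794.50 is below potential 3402; expectations adjust and SRAS shifts right until Y = 3402.
Long run: on the new AD curve, 3402 = 3467 − 5P gives P = 13.00.

Short run: P = 134.50, Y = 2794.50. Long run: P = 13.00.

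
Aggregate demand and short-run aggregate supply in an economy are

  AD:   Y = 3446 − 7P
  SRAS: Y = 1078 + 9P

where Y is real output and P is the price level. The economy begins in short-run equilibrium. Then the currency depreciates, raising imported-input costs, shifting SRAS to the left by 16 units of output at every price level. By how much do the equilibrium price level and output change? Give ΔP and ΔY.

This is a negative supply shock: SRAS shifts left.
New SRAS: Y = 1062 + 9P.
Set AD = SRAS: 3446 − 7P = 1062 + 9P, so 2384 = 16P and P = 149.
Y = 3446 − 7·149 = 2403.
Initially P = 148, Y = 2410, so ΔP = +1 and ΔY = -7.

ΔP = +1, ΔY = -7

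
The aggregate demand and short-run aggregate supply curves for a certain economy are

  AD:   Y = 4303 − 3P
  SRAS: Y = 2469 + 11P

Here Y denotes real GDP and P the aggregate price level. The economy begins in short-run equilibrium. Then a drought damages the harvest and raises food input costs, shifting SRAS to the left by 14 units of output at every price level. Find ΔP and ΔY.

This is a negative supply shock: SRAS shifts left.
New SRAS: Y = 2455 + 11P.
Set AD = SRAS: 4303 − 3P = 2455 + 11P, so 1848 = 14P and P = 132.
Y = 4303 − 3·132 = 3907.
Initially P = 131, Y = 3910, so ΔP = +1 and ΔY = -3.

ΔP = +1, ΔY = -3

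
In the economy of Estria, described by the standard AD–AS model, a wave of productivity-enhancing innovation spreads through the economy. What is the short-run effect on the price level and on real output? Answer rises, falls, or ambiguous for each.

Price level: falls; output: rises

This is a favourable supply shock: SRAS shifts right.
Moving along the downward-sloping AD curve, P falls and Y rises.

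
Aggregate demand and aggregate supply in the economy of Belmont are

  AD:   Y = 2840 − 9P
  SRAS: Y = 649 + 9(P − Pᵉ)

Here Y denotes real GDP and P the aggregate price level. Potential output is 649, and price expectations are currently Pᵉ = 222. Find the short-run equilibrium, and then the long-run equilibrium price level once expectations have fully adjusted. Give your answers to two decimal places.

Short run: P = 232.72, Y = 745.50. Long run: P = 243.44.

Short run: with Pᵉ = 222, SRAS is Y = 9P − 1349. Setting AD = SRAS gives 4189 = 18P, so P = 232.72 and Y = 2840 − 9P = 745.50.
Output 745.50 is above potential 649, so over time expected prices rise and SRAS shifts left until Y returns to 649.
Long run: Y = 649 on the AD curve gives 649 = 2840 − 9P, so P = 243.44.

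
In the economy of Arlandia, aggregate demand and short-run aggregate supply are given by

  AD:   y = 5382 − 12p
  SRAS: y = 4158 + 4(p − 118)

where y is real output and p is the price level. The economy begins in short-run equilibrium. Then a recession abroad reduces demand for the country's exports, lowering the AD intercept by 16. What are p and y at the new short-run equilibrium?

p = 105, y = 4106

This is a negative demand shock: AD shifts left.
New AD: y = 5366 − 12p.
SRAS can be written y = 3686 + 4p.
Set AD = SRAS: 5366 − 12p = 3686 + 4p, so 1680 = 16p and p = 105.
y = 5366 − 12·105 = 4106.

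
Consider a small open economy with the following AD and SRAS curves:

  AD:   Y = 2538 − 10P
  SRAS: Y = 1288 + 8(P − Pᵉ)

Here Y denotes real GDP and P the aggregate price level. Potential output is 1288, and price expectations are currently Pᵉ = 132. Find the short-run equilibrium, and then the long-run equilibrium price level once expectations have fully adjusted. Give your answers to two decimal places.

Short run: with Pᵉ = 132, SRAS is Y = 232 + 8P. Setting AD = SRAS gives 2306 = 18P, so P = 128.11 and Y = 2538 − 10P = 1256.89.
Output 1256.89 is below potential 1288, so over time expected prices fall and SRAS shifts right until Y returns to 1288.
Long run: Y = 1288 on the AD curve gives 1288 = 2538 − 10P, so P = 125.00.

Short run: P = 128.11, Y = 1256.89. Long run: P = 125.00.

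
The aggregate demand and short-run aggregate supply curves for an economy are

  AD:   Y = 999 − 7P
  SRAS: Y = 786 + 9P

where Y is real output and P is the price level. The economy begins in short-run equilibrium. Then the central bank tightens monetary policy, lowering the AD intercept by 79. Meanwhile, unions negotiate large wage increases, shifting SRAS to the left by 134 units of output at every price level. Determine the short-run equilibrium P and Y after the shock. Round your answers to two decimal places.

P = 16.75, Y = 802.75

After both shocks: AD is Y = 920 − 7P and SRAS is Y = 652 + 9P.
Setting them equal: 268 = 16P, so P = 16.75.
Substituting into AD, Y = 802.75.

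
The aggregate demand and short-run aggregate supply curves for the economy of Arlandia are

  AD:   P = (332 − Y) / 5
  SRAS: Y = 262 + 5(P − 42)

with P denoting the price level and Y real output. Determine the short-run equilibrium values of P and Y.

Write SRAS as Y = 262 + 5P − 210 = 52 + 5P.
Rearrange AD to Y = 332 − 5P.
Set AD = SRAS: 332 − 5P = 52 + 5P, so 280 = 10P and P = 28.
Then Y = 332 − 5·28 = 192.

P = 28, Y = 192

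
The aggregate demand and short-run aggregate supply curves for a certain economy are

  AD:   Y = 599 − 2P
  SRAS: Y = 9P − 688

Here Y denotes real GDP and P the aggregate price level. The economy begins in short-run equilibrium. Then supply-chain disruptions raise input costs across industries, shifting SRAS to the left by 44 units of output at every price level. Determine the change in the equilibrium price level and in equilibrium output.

ΔP = +4, ΔY = -8

This is a negative supply shock: SRAS shifts left.
New SRAS: Y = 9P − 732.
Set AD = SRAS: 599 − 2P = 9P − 732, so 1331 = 11P and P = 121.
Y = 599 − 2·121 = 357.
Initially P = 117, Y = 365, so ΔP = +4 and ΔY = -8.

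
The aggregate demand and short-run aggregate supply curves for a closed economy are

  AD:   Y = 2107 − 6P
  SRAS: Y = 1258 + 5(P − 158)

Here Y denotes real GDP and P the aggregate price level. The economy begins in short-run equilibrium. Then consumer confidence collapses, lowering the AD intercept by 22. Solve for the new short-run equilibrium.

This is a negative demand shock: AD shifts left.
New AD: Y = 2085 − 6P.
SRAS can be written Y = 468 + 5P.
Set AD = SRAS: 2085 − 6P = 468 + 5P, so 1617 = 11P and P = 147.
Y = 2085 − 6·147 = 1203.

P = 147, Y = 1203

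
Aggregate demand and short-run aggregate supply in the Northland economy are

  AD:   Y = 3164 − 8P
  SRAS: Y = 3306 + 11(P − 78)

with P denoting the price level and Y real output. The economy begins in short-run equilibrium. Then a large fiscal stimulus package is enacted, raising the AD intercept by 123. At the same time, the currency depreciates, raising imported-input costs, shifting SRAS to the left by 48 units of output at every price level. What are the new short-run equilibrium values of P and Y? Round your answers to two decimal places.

After both shocks: AD is Y = 3287 − 8P and SRAS is Y = 2400 + 11P.
Setting them equal: 887 = 19P, so P = 46.68.
Substituting into AD, Y = 2913.53.

P = 46.68, Y = 2913.53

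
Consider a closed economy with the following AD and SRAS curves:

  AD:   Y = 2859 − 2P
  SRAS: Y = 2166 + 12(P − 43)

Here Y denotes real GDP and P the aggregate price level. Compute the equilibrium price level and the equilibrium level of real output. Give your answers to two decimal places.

Write SRAS as Y = 2166 + 12P − 516 = 1650 + 12P.
Set AD = SRAS: 2859 − 2P = 1650 + 12P, so 1209 = 14P and P = 86.36.
Substituting into AD, Y = 2859 − 2P = 2686.29.

P = 86.36, Y = 2686.29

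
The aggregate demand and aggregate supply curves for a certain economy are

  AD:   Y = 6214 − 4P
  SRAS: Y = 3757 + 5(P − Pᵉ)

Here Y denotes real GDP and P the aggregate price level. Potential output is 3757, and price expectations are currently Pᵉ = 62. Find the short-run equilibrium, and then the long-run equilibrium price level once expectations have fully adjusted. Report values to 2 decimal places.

Short run: P = 307.44, Y = 4984.22. Long run: P = 614.25.

Short run: with Pᵉ = 62, SRAS is Y = 3447 + 5P. Setting AD = SRAS gives 2767 = 9P, so P = 307.44 and Y = 6214 − 4P = 4984.22.
Output 4984.22 is above potential 3757, so over time expected prices rise and SRAS shifts left until Y returns to 3757.
Long run: Y = 3757 on the AD curve gives 3757 = 6214 − 4P, so P = 614.25.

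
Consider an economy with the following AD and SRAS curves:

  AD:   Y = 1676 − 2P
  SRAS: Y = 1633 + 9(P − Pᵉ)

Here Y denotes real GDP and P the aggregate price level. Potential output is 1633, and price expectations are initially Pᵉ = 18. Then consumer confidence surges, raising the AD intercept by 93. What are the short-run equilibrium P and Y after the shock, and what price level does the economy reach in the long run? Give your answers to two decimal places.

Short run: P = 27.09, Y = 1714.82. Long run: P = 68.00.

AD shifts right: new AD is Y = 1769 − 2P. With Pᵉ = 18, SRAS is Y = 1471 + 9P.
Short run: 1769 − 2P = 1471 + 9P gives 298 = 11P, so P = 27.09 and Y = 1769 − 2P = 1714.82.
Y = 1714.82 is above potential 1633; expectations adjust and SRAS shifts left until Y = 1633.
Long run: on the new AD curve, 1633 = 1769 − 2P gives P = 68.00.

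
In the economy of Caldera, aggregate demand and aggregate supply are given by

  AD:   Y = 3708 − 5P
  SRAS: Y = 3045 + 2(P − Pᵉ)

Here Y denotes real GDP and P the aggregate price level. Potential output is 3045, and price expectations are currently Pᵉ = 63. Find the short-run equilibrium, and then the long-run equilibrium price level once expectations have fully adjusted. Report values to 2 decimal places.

Short run: with Pᵉ = 63, SRAS is Y = 2919 + 2P. Setting AD = SRAS gives 789 = 7P, so P = 112.71 and Y = 3708 − 5P = 3144.43.
Output 3144.43 is above potential 3045, so over time expected prices rise and SRAS shifts left until Y returns to 3045.
Long run: Y = 3045 on the AD curve gives 3045 = 3708 − 5P, so P = 132.60.

Short run: P = 112.71, Y = 3144.43. Long run: P = 132.60.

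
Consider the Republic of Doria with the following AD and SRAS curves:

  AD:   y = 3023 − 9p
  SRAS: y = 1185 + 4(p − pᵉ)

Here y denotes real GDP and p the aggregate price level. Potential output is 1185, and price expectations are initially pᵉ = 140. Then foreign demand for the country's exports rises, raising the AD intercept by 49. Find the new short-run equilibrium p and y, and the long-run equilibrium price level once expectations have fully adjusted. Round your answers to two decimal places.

Short run: p = 188.23, y = 1377.92. Long run: p = 209.67.

AD shifts right: new AD is y = 3072 − 9p. With pᵉ = 140, SRAS is y = 625 + 4p.
Short run: 3072 − 9p = 625 + 4p gives 2447 = 13p, so p = 188.23 and y = 3072 − 9p = 1377.92.
y = 1377.92 is above potential 1185; expectations adjust and SRAS shifts left until y = 1185.
Long run: on the new AD curve, 1185 = 3072 − 9p gives p = 209.67.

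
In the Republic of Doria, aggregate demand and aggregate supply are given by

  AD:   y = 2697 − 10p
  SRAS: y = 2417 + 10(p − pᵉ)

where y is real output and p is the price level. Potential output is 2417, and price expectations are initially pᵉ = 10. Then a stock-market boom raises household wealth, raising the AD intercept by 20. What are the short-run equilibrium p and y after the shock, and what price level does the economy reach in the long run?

AD shifts right: new AD is y = 2717 − 10p. With pᵉ = 10, SRAS is y = 2317 + 10p.
Short run: 2717 − 10p = 2317 + 10p gives 400 = 20p, so p = 20 and y = 2717 − 10·20 = 2517.
y = 2517 is above potential 2417; expectations adjust and SRAS shifts left until y = 2417.
Long run: on the new AD curve, 2417 = 2717 − 10p gives p = 30.

Short run: p = 20, y = 2517. Long run: p = 30.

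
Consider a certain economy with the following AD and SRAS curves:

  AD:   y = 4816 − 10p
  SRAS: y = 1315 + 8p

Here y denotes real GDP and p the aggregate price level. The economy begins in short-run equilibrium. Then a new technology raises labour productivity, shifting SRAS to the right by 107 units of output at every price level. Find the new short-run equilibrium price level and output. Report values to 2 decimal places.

p = 188.56, y = 2930.44

This is a positive supply shock: SRAS shifts right.
New SRAS: y = 1422 + 8p.
Set AD = SRAS: 4816 − 10p = 1422 + 8p, so 3394 = 18p and p = 188.56.
Substituting into AD, y = 2930.44.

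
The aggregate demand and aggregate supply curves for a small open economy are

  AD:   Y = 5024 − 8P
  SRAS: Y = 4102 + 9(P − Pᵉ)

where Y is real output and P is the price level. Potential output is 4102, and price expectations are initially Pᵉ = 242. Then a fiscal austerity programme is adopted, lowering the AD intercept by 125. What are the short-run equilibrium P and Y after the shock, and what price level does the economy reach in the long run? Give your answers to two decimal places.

Short run: P = 175.00, Y = 3499.00. Long run: P = 99.63.

AD shifts left: new AD is Y = 4899 − 8P. With Pᵉ = 242, SRAS is Y = 1924 + 9P.
Short run: 4899 − 8P = 1924 + 9P gives 2975 = 17P, so P = 175.00 and Y = 4899 − 8P = 3499.00.
Y = 3499.00 is below potential 4102; expectations adjust and SRAS shifts right until Y = 4102.
Long run: on the new AD curve, 4102 = 4899 − 8P gives P = 99.63.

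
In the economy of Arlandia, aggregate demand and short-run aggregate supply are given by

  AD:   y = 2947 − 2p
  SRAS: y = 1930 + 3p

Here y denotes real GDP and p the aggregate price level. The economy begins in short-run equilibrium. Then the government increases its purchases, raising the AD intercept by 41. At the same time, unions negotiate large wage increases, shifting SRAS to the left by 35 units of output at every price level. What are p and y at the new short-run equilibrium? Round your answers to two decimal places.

p = 218.60, y = 2550.80

After both shocks: AD is y = 2988 − 2p and SRAS is y = 1895 + 3p.
Setting them equal: 1093 = 5p, so p = 218.60.
Substituting into AD, y = 2550.80.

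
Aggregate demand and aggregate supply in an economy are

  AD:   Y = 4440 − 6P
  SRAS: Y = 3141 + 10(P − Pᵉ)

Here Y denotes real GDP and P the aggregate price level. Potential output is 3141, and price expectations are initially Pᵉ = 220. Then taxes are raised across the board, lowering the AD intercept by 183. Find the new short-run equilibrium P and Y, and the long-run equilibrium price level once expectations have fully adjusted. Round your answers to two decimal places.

AD shifts left: new AD is Y = 4257 − 6P. With Pᵉ = 220, SRAS is Y = 941 + 10P.
Short run: 4257 − 6P = 941 + 10P gives 3316 = 16P, so P = 207.25 and Y = 4257 − 6P = 3013.50.
Y = 3013.50 is below potential 3141; expectations adjust and SRAS shifts right until Y = 3141.
Long run: on the new AD curve, 3141 = 4257 − 6P gives P = 186.00.

Short run: P = 207.25, Y = 3013.50. Long run: P = 186.00.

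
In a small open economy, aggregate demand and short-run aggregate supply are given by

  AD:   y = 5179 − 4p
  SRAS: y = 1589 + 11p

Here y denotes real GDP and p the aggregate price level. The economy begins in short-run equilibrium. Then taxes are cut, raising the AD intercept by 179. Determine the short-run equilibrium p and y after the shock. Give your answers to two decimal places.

This is a positive demand shock: AD shifts right.
New AD: y = 5358 − 4p.
Set AD = SRAS: 5358 − 4p = 1589 + 11p, so 3769 = 15p and p = 251.27.
Substituting into AD, y = 4352.93.

p = 251.27, y = 4352.93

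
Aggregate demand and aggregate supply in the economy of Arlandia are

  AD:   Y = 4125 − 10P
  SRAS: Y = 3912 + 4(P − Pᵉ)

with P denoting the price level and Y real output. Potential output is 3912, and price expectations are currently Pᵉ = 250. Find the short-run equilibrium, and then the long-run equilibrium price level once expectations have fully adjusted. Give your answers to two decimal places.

Short run: with Pᵉ = 250, SRAS is Y = 2912 + 4P. Setting AD = SRAS gives 1213 = 14P, so P = 86.64 and Y = 4125 − 10P = 3258.57.
Output 3258.57 is below potential 3912, so over time expected prices fall and SRAS shifts right until Y returns to 3912.
Long run: Y = 3912 on the AD curve gives 3912 = 4125 − 10P, so P = 21.30.

Short run: P = 86.64, Y = 3258.57. Long run: P = 21.30.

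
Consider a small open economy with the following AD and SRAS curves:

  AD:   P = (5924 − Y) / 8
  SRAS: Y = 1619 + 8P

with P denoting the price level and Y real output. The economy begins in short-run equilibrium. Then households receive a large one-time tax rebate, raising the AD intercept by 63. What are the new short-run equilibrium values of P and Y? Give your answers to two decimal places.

This is a positive demand shock: AD shifts right.
New AD: Y = 5987 − 8P.
Set AD = SRAS: 5987 − 8P = 1619 + 8P, so 4368 = 16P and P = 273.00.
Substituting into AD, Y = 3803.00.

P = 273.00, Y = 3803.00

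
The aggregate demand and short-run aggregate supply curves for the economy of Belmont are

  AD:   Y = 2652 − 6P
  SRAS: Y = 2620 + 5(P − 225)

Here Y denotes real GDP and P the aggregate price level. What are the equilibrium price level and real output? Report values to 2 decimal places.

P = 105.18, Y = 2020.91

Write SRAS as Y = 2620 + 5P − 1125 = 1495 + 5P.
Set AD = SRAS: 2652 − 6P = 1495 + 5P, so 1157 = 11P and P = 105.18.
Substituting into AD, Y = 2652 − 6P = 2020.91.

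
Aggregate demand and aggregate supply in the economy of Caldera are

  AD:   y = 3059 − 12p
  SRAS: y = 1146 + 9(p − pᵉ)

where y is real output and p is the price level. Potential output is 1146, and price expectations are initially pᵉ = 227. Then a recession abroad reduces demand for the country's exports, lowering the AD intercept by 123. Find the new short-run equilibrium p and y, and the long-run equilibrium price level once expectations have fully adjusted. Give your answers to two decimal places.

AD shifts left: new AD is y = 2936 − 12p. With pᵉ = 227, SRAS is y = 9p − 897.
Short run: 2936 − 12p = 9p − 897 gives 3833 = 21p, so p = 182.52 and y = 2936 − 12p = 745.71.
y = 745.71 is below potential 1146; expectations adjust and SRAS shifts right until y = 1146.
Long run: on the new AD curve, 1146 = 2936 − 12p gives p = 149.17.

Short run: p = 182.52, y = 745.71. Long run: p = 149.17.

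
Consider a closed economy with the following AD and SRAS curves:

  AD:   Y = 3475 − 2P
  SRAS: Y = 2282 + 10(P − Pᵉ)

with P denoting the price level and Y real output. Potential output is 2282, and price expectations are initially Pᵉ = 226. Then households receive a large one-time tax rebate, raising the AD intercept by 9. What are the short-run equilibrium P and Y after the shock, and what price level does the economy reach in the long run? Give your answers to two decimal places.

AD shifts right: new AD is Y = 3484 − 2P. With Pᵉ = 226, SRAS is Y = 22 + 10P.
Short run: 3484 − 2P = 22 + 10P gives 3462 = 12P, so P = 288.50 and Y = 3484 − 2P = 2907.00.
Y = 2907.00 is above potential 2282; expectations adjust and SRAS shifts left until Y = 2282.
Long run: on the new AD curve, 2282 = 3484 − 2P gives P = 601.00.

Short run: P = 288.50, Y = 2907.00. Long run: P = 601.00.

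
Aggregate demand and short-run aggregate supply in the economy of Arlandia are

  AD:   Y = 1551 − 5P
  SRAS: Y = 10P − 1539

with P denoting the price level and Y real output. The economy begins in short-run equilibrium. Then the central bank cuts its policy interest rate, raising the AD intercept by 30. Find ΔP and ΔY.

This is a positive demand shock: AD shifts right.
New AD: Y = 1581 − 5P.
Set AD = SRAS: 1581 − 5P = 10P − 1539, so 3120 = 15P and P = 208.
Y = 1581 − 5·208 = 541.
Initially P = 206, Y = 521, so ΔP = +2 and ΔY = +20.

ΔP = +2, ΔY = +20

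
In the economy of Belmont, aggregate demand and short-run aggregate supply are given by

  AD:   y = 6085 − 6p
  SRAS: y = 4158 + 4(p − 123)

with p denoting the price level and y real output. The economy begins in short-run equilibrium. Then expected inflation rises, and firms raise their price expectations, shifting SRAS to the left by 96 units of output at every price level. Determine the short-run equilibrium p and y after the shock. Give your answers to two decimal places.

This is a negative supply shock: SRAS shifts left.
New SRAS: y = 3570 + 4p.
Set AD = SRAS: 6085 − 6p = 3570 + 4p, so 2515 = 10p and p = 251.50.
Substituting into AD, y = 4576.00.

p = 251.50, y = 4576.00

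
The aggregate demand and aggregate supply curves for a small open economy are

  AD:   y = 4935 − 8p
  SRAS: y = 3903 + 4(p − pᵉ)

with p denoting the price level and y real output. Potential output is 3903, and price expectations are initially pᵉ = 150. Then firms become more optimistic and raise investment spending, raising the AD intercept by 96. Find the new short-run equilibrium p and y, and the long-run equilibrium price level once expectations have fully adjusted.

Short run: p = 144, y = 3879. Long run: p = 141.

AD shifts right: new AD is y = 5031 − 8p. With pᵉ = 150, SRAS is y = 3303 + 4p.
Short run: 5031 − 8p = 3303 + 4p gives 1728 = 12p, so p = 144 and y = 5031 − 8·144 = 3879.
y = 3879 is below potential 3903; expectations adjust and SRAS shifts right until y = 3903.
Long run: on the new AD curve, 3903 = 5031 − 8p gives p = 141.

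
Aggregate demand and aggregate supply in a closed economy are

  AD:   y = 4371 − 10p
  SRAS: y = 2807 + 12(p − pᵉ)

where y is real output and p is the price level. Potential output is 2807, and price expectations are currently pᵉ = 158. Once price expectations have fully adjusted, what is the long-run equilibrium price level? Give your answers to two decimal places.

Short run: with pᵉ = 158, SRAS is y = 911 + 12p. Setting AD = SRAS gives 3460 = 22p, so p = 157.27 and y = 4371 − 10p = 2798.27.
Output 2798.27 is below potential 2807, so over time expected prices fall and SRAS shifts right until y returns to 2807.
Long run: y = 2807 on the AD curve gives 2807 = 4371 − 10p, so p = 156.40.

Long-run p = 156.40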